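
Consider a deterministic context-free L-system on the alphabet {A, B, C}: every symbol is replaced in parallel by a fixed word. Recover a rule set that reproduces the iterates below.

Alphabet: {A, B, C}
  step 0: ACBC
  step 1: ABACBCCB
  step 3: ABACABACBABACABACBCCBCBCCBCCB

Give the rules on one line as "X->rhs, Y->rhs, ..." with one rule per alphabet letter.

  step 0 ⇒ step 1: ACBC ⇒ ABA·CB·C·CB
    A ↦ ABA
    B ↦ C
    C ↦ CB

A->ABA, B->C, C->CB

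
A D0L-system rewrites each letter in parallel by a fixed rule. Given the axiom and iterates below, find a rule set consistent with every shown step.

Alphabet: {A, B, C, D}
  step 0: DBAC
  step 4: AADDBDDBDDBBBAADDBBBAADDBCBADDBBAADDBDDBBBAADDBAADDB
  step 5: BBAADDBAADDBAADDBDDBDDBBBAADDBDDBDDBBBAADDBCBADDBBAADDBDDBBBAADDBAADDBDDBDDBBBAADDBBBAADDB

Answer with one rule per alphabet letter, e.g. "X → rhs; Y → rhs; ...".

  step 4 ⇒ step 5: AADDBDDBDDBBBAADDBBBAADDBCBADDBBAADDBDDBBBAADDBAADDB ⇒ B·B·A·A·DDB·A·A·DDB·A·A·DDB·DDB·DDB·B·B·A·A·DDB·DDB·DDB·B·B·A·A·DDB·CBA·DDB·B·A·A·DDB·DDB·B·B·A·A·DDB·A·A·DDB·DDB·DDB·B·B·A·A·DDB·B·B·A·A·DDB
    A ↦ B
    B ↦ DDB
    C ↦ CBA
    D ↦ A

A->B, B->DDB, C->CBA, D->A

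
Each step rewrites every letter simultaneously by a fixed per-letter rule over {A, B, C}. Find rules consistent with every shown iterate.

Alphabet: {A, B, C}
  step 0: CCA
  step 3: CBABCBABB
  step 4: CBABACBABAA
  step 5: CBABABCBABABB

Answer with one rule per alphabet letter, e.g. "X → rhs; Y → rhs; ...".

A->B, B->A, C->CB

  step 4 ⇒ step 5: CBABACBABAA ⇒ CB·A·B·A·B·CB·A·B·A·B·B
    A ↦ B
    B ↦ A
    C ↦ CB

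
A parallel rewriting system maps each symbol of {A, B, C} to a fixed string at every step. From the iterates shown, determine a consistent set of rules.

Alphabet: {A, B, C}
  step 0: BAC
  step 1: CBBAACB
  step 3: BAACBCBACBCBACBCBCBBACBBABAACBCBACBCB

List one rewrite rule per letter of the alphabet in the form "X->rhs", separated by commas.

A->BA, B->CB, C->ACB

  step 0 ⇒ step 1: BAC ⇒ CB·BA·ACB
    A ↦ BA
    B ↦ CB
    C ↦ ACB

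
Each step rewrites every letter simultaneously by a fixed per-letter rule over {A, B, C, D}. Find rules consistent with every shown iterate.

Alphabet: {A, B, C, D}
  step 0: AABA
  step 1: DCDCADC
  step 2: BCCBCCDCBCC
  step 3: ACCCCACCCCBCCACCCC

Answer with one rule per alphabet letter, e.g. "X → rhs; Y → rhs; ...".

  step 2 ⇒ step 3: BCCBCCDCBCC ⇒ A·CC·CC·A·CC·CC·B·CC·A·CC·CC
    B ↦ A
    C ↦ CC
    D ↦ B
  step 0 ⇒ step 1: AABA ⇒ DC·DC·A·DC
    A ↦ DC

A->DC, B->A, C->CC, D->B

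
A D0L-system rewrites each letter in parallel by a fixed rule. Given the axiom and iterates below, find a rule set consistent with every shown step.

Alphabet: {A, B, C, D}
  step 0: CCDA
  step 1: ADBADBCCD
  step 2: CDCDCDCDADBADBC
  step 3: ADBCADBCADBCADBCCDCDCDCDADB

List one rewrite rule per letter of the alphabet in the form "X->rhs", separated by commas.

A->CD, B->D, C->ADB, D->C

  step 2 ⇒ step 3: CDCDCDCDADBADBC ⇒ ADB·C·ADB·C·ADB·C·ADB·C·CD·C·D·CD·C·D·ADB
    A ↦ CD
    B ↦ D
    C ↦ ADB
    D ↦ C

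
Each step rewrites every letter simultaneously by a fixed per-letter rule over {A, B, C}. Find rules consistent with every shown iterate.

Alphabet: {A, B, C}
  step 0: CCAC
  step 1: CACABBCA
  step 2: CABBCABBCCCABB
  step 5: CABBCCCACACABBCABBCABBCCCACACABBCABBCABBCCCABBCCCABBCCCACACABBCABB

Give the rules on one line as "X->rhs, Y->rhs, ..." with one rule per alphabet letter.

  step 1 ⇒ step 2: CACABBCA ⇒ CA·BB·CA·BB·C·C·CA·BB
    A ↦ BB
    B ↦ C
    C ↦ CA

A->BB, B->C, C->CA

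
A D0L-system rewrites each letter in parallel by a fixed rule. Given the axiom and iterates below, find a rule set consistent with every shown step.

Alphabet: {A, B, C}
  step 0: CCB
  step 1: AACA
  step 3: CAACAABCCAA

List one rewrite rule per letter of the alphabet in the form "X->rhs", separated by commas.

  step 0 ⇒ step 1: CCB ⇒ A·A·CA
    B ↦ CA
    C ↦ A
    A ↦ BC  (constrained at step 1)

A->BC, B->CA, C->A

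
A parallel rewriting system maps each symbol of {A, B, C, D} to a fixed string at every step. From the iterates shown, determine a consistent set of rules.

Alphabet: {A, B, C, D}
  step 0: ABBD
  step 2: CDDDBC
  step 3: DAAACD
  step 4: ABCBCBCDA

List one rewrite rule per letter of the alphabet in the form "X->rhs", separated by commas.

  step 3 ⇒ step 4: DAAACD ⇒ A·BC·BC·BC·D·A
    A ↦ BC
    C ↦ D
    D ↦ A
  step 2 ⇒ step 3: CDDDBC ⇒ D·A·A·A·C·D
    B ↦ C

A->BC, B->C, C->D, D->A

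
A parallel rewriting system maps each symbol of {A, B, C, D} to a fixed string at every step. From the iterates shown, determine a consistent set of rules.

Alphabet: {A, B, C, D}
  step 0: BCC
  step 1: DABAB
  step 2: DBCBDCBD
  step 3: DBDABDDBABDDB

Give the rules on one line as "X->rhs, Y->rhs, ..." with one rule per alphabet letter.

A->CB, B->D, C->AB, D->DB

  step 2 ⇒ step 3: DBCBDCBD ⇒ DB·D·AB·D·DB·AB·D·DB
    B ↦ D
    C ↦ AB
    D ↦ DB
  step 1 ⇒ step 2: DABAB ⇒ DB·CB·D·CB·D
    A ↦ CB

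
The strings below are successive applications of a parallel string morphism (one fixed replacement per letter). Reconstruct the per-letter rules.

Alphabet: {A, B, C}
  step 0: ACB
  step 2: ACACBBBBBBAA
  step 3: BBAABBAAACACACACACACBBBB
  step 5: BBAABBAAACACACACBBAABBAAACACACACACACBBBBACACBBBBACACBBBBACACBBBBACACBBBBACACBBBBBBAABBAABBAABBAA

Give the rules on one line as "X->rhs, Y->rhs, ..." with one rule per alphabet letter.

  step 2 ⇒ step 3: ACACBBBBBBAA ⇒ BB·AA·BB·AA·AC·AC·AC·AC·AC·AC·BB·BB
    A ↦ BB
    B ↦ AC
    C ↦ AA

A->BB, B->AC, C->AA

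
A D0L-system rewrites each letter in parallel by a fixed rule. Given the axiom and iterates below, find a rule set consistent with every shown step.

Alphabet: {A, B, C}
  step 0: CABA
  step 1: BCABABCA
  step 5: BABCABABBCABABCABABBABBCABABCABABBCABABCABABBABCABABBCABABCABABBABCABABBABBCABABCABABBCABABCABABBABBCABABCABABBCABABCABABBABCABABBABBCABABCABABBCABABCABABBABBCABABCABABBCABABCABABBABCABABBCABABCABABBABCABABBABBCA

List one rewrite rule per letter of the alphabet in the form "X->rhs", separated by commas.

  step 0 ⇒ step 1: CABA ⇒ B·CA·BAB·CA
    A ↦ CA
    B ↦ BAB
    C ↦ B

A->CA, B->BAB, C->B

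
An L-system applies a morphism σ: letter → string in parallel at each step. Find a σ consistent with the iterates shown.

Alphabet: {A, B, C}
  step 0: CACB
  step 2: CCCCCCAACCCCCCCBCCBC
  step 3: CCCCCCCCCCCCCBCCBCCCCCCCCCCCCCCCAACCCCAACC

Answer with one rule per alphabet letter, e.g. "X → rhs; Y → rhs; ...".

A->CBC, B->AA, C->CC

  step 2 ⇒ step 3: CCCCCCAACCCCCCCBCCBC ⇒ CC·CC·CC·CC·CC·CC·CBC·CBC·CC·CC·CC·CC·CC·CC·CC·AA·CC·CC·AA·CC
    A ↦ CBC
    B ↦ AA
    C ↦ CC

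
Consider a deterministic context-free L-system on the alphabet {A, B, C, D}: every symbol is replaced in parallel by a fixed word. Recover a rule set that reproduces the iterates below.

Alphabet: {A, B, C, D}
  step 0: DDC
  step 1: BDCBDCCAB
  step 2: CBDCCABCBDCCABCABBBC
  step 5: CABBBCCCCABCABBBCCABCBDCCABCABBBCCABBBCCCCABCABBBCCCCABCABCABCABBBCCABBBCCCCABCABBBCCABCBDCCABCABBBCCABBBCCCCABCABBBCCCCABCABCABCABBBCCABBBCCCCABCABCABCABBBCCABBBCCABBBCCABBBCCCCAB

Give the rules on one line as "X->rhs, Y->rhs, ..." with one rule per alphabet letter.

  step 1 ⇒ step 2: BDCBDCCAB ⇒ C·BDC·CAB·C·BDC·CAB·CAB·BB·C
    A ↦ BB
    B ↦ C
    C ↦ CAB
    D ↦ BDC

A->BB, B->C, C->CAB, D->BDC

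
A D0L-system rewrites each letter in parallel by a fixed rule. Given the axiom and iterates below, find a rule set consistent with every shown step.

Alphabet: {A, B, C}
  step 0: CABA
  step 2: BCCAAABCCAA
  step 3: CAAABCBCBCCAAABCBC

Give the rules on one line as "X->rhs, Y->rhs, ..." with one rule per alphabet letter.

A->BC, B->CA, C->A

  step 2 ⇒ step 3: BCCAAABCCAA ⇒ CA·A·A·BC·BC·BC·CA·A·A·BC·BC
    A ↦ BC
    B ↦ CA
    C ↦ A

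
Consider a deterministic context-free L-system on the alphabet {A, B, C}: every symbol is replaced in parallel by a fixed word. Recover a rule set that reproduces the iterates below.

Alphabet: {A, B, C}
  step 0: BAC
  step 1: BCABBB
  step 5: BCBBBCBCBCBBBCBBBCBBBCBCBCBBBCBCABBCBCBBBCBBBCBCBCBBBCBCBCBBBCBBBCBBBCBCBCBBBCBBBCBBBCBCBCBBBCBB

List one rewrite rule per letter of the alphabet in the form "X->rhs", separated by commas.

A->AB, B->BC, C->BB

  step 0 ⇒ step 1: BAC ⇒ BC·AB·BB
    A ↦ AB
    B ↦ BC
    C ↦ BB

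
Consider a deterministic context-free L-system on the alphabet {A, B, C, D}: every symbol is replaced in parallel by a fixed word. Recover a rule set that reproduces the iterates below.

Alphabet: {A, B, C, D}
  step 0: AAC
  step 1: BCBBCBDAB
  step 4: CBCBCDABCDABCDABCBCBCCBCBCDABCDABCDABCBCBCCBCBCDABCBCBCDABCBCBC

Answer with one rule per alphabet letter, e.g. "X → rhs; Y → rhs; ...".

A->BCB, B->C, C->DAB, D->C

  step 0 ⇒ step 1: AAC ⇒ BCB·BCB·DAB
    A ↦ BCB
    C ↦ DAB
    B ↦ C  (constrained at step 1)
    D ↦ C  (constrained at step 1)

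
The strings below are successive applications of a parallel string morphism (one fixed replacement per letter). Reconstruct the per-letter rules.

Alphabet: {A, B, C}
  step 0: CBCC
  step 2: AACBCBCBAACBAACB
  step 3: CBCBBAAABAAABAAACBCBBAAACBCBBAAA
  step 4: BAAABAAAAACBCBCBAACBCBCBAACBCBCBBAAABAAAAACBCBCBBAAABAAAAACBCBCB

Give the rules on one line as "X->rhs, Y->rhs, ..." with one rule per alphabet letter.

  step 3 ⇒ step 4: CBCBBAAABAAABAAACBCBBAAACBCBBAAA ⇒ BA·AA·BA·AA·AA·CB·CB·CB·AA·CB·CB·CB·AA·CB·CB·CB·BA·AA·BA·AA·AA·CB·CB·CB·BA·AA·BA·AA·AA·CB·CB·CB
    A ↦ CB
    B ↦ AA
    C ↦ BA

A->CB, B->AA, C->BA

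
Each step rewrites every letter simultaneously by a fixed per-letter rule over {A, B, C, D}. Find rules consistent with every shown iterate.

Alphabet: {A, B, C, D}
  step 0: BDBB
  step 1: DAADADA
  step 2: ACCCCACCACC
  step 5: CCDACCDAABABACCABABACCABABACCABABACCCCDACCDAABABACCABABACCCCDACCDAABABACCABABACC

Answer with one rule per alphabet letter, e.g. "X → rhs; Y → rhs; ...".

A->CC, B->DA, C->AB, D->A

  step 1 ⇒ step 2: DAADADA ⇒ A·CC·CC·A·CC·A·CC
    A ↦ CC
    D ↦ A
  step 0 ⇒ step 1: BDBB ⇒ DA·A·DA·DA
    B ↦ DA
    C ↦ AB  (constrained at step 2)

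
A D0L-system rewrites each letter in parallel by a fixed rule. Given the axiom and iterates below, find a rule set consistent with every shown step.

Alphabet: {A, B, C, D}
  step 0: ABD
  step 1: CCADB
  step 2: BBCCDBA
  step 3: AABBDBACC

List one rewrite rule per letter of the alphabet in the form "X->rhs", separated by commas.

A->CC, B->A, C->B, D->DB

  step 2 ⇒ step 3: BBCCDBA ⇒ A·A·B·B·DB·A·CC
    A ↦ CC
    B ↦ A
    C ↦ B
    D ↦ DB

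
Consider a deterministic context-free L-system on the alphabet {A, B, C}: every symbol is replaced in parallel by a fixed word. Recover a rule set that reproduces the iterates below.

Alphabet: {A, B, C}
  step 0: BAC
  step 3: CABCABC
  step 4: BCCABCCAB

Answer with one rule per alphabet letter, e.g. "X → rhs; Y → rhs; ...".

A->C, B->CA, C->B

  step 3 ⇒ step 4: CABCABC ⇒ B·C·CA·B·C·CA·B
    A ↦ C
    B ↦ CA
    C ↦ B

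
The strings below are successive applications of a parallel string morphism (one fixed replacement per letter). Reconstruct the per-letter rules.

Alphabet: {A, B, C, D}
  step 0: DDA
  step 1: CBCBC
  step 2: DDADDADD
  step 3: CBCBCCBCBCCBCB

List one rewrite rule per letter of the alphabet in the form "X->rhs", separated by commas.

A->C, B->A, C->DD, D->CB

  step 2 ⇒ step 3: DDADDADD ⇒ CB·CB·C·CB·CB·C·CB·CB
    A ↦ C
    D ↦ CB
  step 1 ⇒ step 2: CBCBC ⇒ DD·A·DD·A·DD
    B ↦ A
  step 1 ⇒ step 2: CBCBC ⇒ DD·A·DD·A·DD
    C ↦ DD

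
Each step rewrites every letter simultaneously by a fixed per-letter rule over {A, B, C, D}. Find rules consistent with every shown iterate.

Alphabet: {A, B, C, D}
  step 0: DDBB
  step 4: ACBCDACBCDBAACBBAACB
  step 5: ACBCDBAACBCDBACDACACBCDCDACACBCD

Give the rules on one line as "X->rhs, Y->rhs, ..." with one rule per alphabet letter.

A->AC, B->CD, C->B, D->A

  step 4 ⇒ step 5: ACBCDACBCDBAACBBAACB ⇒ AC·B·CD·B·A·AC·B·CD·B·A·CD·AC·AC·B·CD·CD·AC·AC·B·CD
    A ↦ AC
    B ↦ CD
    C ↦ B
    D ↦ A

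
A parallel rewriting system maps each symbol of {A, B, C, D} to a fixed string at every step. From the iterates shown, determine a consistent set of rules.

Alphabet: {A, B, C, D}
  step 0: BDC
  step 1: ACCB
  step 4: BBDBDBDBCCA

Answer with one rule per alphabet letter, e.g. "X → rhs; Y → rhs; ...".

  step 0 ⇒ step 1: BDC ⇒ A·CC·B
    B ↦ A
    C ↦ B
    D ↦ CC
    A ↦ DB  (constrained at step 1)

A->DB, B->A, C->B, D->CC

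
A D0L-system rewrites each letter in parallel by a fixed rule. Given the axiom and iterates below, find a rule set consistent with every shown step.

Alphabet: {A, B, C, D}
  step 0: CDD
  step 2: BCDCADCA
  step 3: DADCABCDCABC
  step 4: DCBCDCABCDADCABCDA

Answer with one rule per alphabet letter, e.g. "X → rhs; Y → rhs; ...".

  step 3 ⇒ step 4: DADCABCDCABC ⇒ DC·BC·DC·A·BC·D·A·DC·A·BC·D·A
    A ↦ BC
    B ↦ D
    C ↦ A
    D ↦ DC

A->BC, B->D, C->A, D->DC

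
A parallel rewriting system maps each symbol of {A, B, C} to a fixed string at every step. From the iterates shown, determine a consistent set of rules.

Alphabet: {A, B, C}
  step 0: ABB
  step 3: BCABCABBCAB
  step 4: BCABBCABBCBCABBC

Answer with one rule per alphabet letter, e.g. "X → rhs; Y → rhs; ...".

A->B, B->BC, C->A

  step 3 ⇒ step 4: BCABCABBCAB ⇒ BC·A·B·BC·A·B·BC·BC·A·B·BC
    A ↦ B
    B ↦ BC
    C ↦ A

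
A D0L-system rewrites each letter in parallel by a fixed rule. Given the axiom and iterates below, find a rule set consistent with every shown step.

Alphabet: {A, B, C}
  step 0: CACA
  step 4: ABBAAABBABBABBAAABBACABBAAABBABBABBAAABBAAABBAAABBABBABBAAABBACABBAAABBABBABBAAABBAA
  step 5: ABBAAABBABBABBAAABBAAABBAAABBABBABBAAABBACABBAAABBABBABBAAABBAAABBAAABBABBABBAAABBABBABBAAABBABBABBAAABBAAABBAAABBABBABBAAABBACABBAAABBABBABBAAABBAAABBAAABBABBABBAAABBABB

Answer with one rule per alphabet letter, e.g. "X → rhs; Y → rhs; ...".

A->ABB, B->A, C->AC

  step 4 ⇒ step 5: ABBAAABBABBABBAAABBACABBAAABBABBABBAAABBAAABBAAABBABBABBAAABBACABBAAABBABBABBAAABBAA ⇒ ABB·A·A·ABB·ABB·ABB·A·A·ABB·A·A·ABB·A·A·ABB·ABB·ABB·A·A·ABB·AC·ABB·A·A·ABB·ABB·ABB·A·A·ABB·A·A·ABB·A·A·ABB·ABB·ABB·A·A·ABB·ABB·ABB·A·A·ABB·ABB·ABB·A·A·ABB·A·A·ABB·A·A·ABB·ABB·ABB·A·A·ABB·AC·ABB·A·A·ABB·ABB·ABB·A·A·ABB·A·A·ABB·A·A·ABB·ABB·ABB·A·A·ABB·ABB
    A ↦ ABB
    B ↦ A
    C ↦ AC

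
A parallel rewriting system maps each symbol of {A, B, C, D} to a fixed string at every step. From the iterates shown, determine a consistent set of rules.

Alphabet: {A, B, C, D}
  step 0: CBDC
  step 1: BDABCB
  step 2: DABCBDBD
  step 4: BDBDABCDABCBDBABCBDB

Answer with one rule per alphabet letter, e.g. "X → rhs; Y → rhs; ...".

A->B, B->D, C->B, D->ABC

  step 1 ⇒ step 2: BDABCB ⇒ D·ABC·B·D·B·D
    A ↦ B
    B ↦ D
    C ↦ B
    D ↦ ABC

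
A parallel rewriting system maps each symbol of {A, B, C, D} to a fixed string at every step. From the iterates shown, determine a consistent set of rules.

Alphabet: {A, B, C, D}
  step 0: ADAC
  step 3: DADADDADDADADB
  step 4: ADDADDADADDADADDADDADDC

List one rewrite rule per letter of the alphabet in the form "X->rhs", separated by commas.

  step 3 ⇒ step 4: DADADDADDADADB ⇒ AD·D·AD·D·AD·AD·D·AD·AD·D·AD·D·AD·DC
    A ↦ D
    B ↦ DC
    D ↦ AD
    C ↦ B  (constrained at step 0)

A->D, B->DC, C->B, D->AD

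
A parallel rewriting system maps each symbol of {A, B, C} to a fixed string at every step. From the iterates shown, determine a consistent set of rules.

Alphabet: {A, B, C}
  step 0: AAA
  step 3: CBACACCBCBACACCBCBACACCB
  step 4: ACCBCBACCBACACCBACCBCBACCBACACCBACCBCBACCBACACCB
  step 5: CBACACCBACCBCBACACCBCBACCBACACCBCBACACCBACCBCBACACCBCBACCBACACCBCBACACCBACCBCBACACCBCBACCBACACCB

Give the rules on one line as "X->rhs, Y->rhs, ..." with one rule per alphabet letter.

  step 4 ⇒ step 5: ACCBCBACCBACACCBACCBCBACCBACACCBACCBCBACCBACACCB ⇒ CB·AC·AC·CB·AC·CB·CB·AC·AC·CB·CB·AC·CB·AC·AC·CB·CB·AC·AC·CB·AC·CB·CB·AC·AC·CB·CB·AC·CB·AC·AC·CB·CB·AC·AC·CB·AC·CB·CB·AC·AC·CB·CB·AC·CB·AC·AC·CB
    A ↦ CB
    B ↦ CB
    C ↦ AC

A->CB, B->CB, C->AC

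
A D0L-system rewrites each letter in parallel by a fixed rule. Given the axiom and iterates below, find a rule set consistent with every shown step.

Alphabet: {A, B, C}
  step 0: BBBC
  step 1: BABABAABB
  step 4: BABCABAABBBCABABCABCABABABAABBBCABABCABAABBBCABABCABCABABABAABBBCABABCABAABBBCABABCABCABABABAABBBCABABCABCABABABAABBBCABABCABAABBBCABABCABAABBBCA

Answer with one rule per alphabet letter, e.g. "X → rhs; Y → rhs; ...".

A->BCA, B->BA, C->ABB

  step 0 ⇒ step 1: BBBC ⇒ BA·BA·BA·ABB
    B ↦ BA
    C ↦ ABB
    A ↦ BCA  (constrained at step 1)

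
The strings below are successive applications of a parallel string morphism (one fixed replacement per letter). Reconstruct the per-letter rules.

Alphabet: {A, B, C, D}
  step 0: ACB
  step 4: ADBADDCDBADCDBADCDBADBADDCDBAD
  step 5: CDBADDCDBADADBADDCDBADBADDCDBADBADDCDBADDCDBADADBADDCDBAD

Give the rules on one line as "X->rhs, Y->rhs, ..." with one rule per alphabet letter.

A->CDB, B->D, C->B, D->AD

  step 4 ⇒ step 5: ADBADDCDBADCDBADCDBADBADDCDBAD ⇒ CDB·AD·D·CDB·AD·AD·B·AD·D·CDB·AD·B·AD·D·CDB·AD·B·AD·D·CDB·AD·D·CDB·AD·AD·B·AD·D·CDB·AD
    A ↦ CDB
    B ↦ D
    C ↦ B
    D ↦ AD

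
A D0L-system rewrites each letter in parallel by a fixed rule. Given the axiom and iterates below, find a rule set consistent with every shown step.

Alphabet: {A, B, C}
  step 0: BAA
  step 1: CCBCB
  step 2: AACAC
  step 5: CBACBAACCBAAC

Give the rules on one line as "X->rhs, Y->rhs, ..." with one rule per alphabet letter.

  step 1 ⇒ step 2: CCBCB ⇒ A·A·C·A·C
    B ↦ C
    C ↦ A
  step 0 ⇒ step 1: BAA ⇒ C·CB·CB
    A ↦ CB

A->CB, B->C, C->A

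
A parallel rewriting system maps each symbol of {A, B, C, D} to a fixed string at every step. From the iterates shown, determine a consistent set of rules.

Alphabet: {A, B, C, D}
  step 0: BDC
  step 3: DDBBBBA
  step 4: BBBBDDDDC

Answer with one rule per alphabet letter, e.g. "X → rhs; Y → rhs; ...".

A->C, B->D, C->A, D->BB

  step 3 ⇒ step 4: DDBBBBA ⇒ BB·BB·D·D·D·D·C
    A ↦ C
    B ↦ D
    D ↦ BB
    C ↦ A  (constrained at step 0)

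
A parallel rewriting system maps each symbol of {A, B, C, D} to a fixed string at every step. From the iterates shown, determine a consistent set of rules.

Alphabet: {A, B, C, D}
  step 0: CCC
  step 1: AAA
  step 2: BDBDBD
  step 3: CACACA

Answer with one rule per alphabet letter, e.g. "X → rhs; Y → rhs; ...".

  step 2 ⇒ step 3: BDBDBD ⇒ C·A·C·A·C·A
    B ↦ C
    D ↦ A
  step 1 ⇒ step 2: AAA ⇒ BD·BD·BD
    A ↦ BD
  step 0 ⇒ step 1: CCC ⇒ A·A·A
    C ↦ A

A->BD, B->C, C->A, D->A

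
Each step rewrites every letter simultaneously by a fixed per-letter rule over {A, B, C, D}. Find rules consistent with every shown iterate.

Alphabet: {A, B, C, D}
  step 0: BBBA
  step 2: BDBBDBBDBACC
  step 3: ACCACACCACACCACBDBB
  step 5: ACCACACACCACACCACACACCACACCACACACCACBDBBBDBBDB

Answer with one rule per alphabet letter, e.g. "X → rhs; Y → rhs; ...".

A->BD, B->AC, C->B, D->C

  step 2 ⇒ step 3: BDBBDBBDBACC ⇒ AC·C·AC·AC·C·AC·AC·C·AC·BD·B·B
    A ↦ BD
    B ↦ AC
    C ↦ B
    D ↦ C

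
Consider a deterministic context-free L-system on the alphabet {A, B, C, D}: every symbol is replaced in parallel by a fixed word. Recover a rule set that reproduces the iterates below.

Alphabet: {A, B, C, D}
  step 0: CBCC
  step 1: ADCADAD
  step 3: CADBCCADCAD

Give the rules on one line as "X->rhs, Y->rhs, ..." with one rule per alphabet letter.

  step 0 ⇒ step 1: CBCC ⇒ AD·C·AD·AD
    B ↦ C
    C ↦ AD
    A ↦ B  (constrained at step 1)
    D ↦ C  (constrained at step 1)

A->B, B->C, C->AD, D->C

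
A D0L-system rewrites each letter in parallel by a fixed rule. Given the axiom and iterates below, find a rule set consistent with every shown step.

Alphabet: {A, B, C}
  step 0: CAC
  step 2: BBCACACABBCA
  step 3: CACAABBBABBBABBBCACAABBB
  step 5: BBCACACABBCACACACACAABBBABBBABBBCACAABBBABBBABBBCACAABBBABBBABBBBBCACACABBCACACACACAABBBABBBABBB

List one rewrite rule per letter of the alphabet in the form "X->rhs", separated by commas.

  step 2 ⇒ step 3: BBCACACABBCA ⇒ CA·CA·AB·BB·AB·BB·AB·BB·CA·CA·AB·BB
    A ↦ BB
    B ↦ CA
    C ↦ AB

A->BB, B->CA, C->AB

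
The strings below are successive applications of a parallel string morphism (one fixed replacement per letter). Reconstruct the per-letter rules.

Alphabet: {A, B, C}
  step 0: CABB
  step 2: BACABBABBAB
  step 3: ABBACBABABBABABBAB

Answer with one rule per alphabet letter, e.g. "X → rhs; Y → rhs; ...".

  step 2 ⇒ step 3: BACABBABBAB ⇒ AB·B·AC·B·AB·AB·B·AB·AB·B·AB
    A ↦ B
    B ↦ AB
    C ↦ AC

A->B, B->AB, C->AC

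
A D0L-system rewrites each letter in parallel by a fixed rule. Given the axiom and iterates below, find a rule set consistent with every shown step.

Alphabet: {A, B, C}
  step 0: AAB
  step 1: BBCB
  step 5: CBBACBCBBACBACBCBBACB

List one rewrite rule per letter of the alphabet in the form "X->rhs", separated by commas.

A->B, B->CB, C->A

  step 0 ⇒ step 1: AAB ⇒ B·B·CB
    A ↦ B
    B ↦ CB
    C ↦ A  (constrained at step 1)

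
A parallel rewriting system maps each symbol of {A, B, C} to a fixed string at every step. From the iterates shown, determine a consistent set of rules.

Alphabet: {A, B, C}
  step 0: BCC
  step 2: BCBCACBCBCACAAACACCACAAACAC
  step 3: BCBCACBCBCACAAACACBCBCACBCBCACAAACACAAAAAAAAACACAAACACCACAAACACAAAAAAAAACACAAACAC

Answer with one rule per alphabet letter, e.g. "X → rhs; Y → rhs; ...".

  step 2 ⇒ step 3: BCBCACBCBCACAAACACCACAAACAC ⇒ BCB·CAC·BCB·CAC·AAA·CAC·BCB·CAC·BCB·CAC·AAA·CAC·AAA·AAA·AAA·CAC·AAA·CAC·CAC·AAA·CAC·AAA·AAA·AAA·CAC·AAA·CAC
    A ↦ AAA
    B ↦ BCB
    C ↦ CAC

A->AAA, B->BCB, C->CAC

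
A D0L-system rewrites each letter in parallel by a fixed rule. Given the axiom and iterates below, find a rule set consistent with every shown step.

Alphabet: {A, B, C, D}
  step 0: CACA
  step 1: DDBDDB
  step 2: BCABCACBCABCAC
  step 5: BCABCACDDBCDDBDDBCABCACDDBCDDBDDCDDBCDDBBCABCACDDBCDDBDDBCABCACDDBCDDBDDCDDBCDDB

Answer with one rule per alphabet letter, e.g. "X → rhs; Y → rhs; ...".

  step 1 ⇒ step 2: DDBDDB ⇒ BCA·BCA·C·BCA·BCA·C
    B ↦ C
    D ↦ BCA
  step 0 ⇒ step 1: CACA ⇒ DD·B·DD·B
    A ↦ B
  step 0 ⇒ step 1: CACA ⇒ DD·B·DD·B
    C ↦ DD

A->B, B->C, C->DD, D->BCA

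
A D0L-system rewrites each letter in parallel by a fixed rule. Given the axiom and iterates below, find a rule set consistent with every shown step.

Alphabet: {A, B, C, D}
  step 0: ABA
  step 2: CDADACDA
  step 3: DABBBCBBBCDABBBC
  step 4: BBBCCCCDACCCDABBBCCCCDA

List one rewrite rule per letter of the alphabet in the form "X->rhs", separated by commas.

A->BC, B->C, C->DA, D->BB

  step 3 ⇒ step 4: DABBBCBBBCDABBBC ⇒ BB·BC·C·C·C·DA·C·C·C·DA·BB·BC·C·C·C·DA
    A ↦ BC
    B ↦ C
    C ↦ DA
    D ↦ BB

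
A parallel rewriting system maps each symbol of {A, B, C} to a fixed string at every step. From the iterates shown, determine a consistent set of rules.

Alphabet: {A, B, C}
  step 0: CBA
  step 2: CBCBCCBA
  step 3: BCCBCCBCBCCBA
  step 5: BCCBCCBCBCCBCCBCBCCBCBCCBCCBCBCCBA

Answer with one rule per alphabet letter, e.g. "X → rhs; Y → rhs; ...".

A->BA, B->C, C->BC

  step 2 ⇒ step 3: CBCBCCBA ⇒ BC·C·BC·C·BC·BC·C·BA
    A ↦ BA
    B ↦ C
    C ↦ BC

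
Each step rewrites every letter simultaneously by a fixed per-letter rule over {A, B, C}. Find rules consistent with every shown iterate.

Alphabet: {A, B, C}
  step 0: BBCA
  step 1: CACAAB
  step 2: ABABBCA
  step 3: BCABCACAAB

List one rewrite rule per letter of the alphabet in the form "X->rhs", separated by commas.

A->B, B->CA, C->A

  step 2 ⇒ step 3: ABABBCA ⇒ B·CA·B·CA·CA·A·B
    A ↦ B
    B ↦ CA
    C ↦ A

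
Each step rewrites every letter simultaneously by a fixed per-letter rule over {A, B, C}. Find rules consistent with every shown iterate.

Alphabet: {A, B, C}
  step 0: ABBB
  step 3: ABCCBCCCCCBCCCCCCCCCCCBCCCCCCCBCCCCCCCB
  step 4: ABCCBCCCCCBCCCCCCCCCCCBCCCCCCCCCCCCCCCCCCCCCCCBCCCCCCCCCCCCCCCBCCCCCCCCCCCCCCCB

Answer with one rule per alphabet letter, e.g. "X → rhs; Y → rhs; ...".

A->ABC, B->CB, C->CC

  step 3 ⇒ step 4: ABCCBCCCCCBCCCCCCCCCCCBCCCCCCCBCCCCCCCB ⇒ ABC·CB·CC·CC·CB·CC·CC·CC·CC·CC·CB·CC·CC·CC·CC·CC·CC·CC·CC·CC·CC·CC·CB·CC·CC·CC·CC·CC·CC·CC·CB·CC·CC·CC·CC·CC·CC·CC·CB
    A ↦ ABC
    B ↦ CB
    C ↦ CC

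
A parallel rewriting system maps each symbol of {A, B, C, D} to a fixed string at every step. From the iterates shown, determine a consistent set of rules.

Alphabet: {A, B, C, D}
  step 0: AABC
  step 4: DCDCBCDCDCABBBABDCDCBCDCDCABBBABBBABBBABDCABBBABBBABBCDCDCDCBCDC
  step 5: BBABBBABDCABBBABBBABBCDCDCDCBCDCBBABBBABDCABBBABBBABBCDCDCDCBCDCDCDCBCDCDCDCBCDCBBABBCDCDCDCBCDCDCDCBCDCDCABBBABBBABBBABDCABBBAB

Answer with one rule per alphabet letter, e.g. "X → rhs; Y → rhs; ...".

  step 4 ⇒ step 5: DCDCBCDCDCABBBABDCDCBCDCDCABBBABBBABBBABDCABBBABBBABBCDCDCDCBCDC ⇒ BB·AB·BB·AB·DC·AB·BB·AB·BB·AB·BC·DC·DC·DC·BC·DC·BB·AB·BB·AB·DC·AB·BB·AB·BB·AB·BC·DC·DC·DC·BC·DC·DC·DC·BC·DC·DC·DC·BC·DC·BB·AB·BC·DC·DC·DC·BC·DC·DC·DC·BC·DC·DC·AB·BB·AB·BB·AB·BB·AB·DC·AB·BB·AB
    A ↦ BC
    B ↦ DC
    C ↦ AB
    D ↦ BB

A->BC, B->DC, C->AB, D->BB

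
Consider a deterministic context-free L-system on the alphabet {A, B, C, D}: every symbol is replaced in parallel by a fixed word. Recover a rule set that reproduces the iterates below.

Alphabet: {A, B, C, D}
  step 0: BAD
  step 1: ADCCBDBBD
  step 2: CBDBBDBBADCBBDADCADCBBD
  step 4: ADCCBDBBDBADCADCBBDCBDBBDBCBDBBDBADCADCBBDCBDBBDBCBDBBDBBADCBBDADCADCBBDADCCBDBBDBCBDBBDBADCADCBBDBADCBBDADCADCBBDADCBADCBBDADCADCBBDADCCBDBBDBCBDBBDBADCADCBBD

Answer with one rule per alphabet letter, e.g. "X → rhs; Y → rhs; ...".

  step 1 ⇒ step 2: ADCCBDBBD ⇒ CBD·BBD·B·B·ADC·BBD·ADC·ADC·BBD
    A ↦ CBD
    B ↦ ADC
    C ↦ B
    D ↦ BBD

A->CBD, B->ADC, C->B, D->BBD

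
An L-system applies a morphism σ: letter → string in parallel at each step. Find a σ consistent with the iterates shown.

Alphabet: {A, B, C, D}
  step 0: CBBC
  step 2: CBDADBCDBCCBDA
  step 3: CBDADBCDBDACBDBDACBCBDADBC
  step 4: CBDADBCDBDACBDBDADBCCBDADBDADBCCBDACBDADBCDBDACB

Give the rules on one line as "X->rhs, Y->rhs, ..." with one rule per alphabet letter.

  step 3 ⇒ step 4: CBDADBCDBDACBDBDACBCBDADBC ⇒ CB·DA·DB·C·DB·DA·CB·DB·DA·DB·C·CB·DA·DB·DA·DB·C·CB·DA·CB·DA·DB·C·DB·DA·CB
    A ↦ C
    B ↦ DA
    C ↦ CB
    D ↦ DB

A->C, B->DA, C->CB, D->DB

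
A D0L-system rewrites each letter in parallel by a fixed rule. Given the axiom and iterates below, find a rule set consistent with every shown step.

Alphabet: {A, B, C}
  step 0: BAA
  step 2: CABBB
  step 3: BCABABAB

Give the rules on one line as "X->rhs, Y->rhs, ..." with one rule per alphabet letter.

  step 2 ⇒ step 3: CABBB ⇒ B·C·AB·AB·AB
    A ↦ C
    B ↦ AB
    C ↦ B

A->C, B->AB, C->B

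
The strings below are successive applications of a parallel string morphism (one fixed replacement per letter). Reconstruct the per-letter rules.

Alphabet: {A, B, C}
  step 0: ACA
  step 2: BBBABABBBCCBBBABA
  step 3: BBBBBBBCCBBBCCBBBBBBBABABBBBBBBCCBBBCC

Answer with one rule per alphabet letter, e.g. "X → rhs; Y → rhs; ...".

A->BCC, B->BB, C->BA

  step 2 ⇒ step 3: BBBABABBBCCBBBABA ⇒ BB·BB·BB·BCC·BB·BCC·BB·BB·BB·BA·BA·BB·BB·BB·BCC·BB·BCC
    A ↦ BCC
    B ↦ BB
    C ↦ BA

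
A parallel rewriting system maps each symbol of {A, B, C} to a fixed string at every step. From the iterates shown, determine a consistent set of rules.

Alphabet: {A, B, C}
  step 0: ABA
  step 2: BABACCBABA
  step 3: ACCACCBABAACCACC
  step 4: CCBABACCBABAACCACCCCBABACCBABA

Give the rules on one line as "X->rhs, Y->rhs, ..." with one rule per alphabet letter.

  step 3 ⇒ step 4: ACCACCBABAACCACC ⇒ CC·BA·BA·CC·BA·BA·A·CC·A·CC·CC·BA·BA·CC·BA·BA
    A ↦ CC
    B ↦ A
    C ↦ BA

A->CC, B->A, C->BA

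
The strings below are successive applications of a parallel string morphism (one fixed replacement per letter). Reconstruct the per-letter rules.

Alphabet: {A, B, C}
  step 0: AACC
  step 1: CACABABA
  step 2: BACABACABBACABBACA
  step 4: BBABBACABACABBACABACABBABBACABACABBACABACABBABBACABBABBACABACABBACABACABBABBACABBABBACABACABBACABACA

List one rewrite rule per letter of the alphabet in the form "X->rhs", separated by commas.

A->CA, B->BBA, C->BA

  step 1 ⇒ step 2: CACABABA ⇒ BA·CA·BA·CA·BBA·CA·BBA·CA
    A ↦ CA
    B ↦ BBA
    C ↦ BA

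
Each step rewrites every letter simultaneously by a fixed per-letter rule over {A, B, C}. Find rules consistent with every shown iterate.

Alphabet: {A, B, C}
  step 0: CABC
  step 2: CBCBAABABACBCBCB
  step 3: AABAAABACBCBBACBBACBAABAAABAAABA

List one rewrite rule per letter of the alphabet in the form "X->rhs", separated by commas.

A->CB, B->BA, C->AA

  step 2 ⇒ step 3: CBCBAABABACBCBCB ⇒ AA·BA·AA·BA·CB·CB·BA·CB·BA·CB·AA·BA·AA·BA·AA·BA
    A ↦ CB
    B ↦ BA
    C ↦ AA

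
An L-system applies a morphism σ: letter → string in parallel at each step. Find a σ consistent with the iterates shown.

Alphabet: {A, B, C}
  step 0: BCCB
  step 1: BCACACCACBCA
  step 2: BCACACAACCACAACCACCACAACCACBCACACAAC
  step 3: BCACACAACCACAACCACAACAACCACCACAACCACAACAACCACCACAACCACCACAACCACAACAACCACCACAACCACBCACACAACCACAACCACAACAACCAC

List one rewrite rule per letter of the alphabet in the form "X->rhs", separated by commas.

  step 2 ⇒ step 3: BCACACAACCACAACCACCACAACCACBCACACAAC ⇒ BCA·CAC·AAC·CAC·AAC·CAC·AAC·AAC·CAC·CAC·AAC·CAC·AAC·AAC·CAC·CAC·AAC·CAC·CAC·AAC·CAC·AAC·AAC·CAC·CAC·AAC·CAC·BCA·CAC·AAC·CAC·AAC·CAC·AAC·AAC·CAC
    A ↦ AAC
    B ↦ BCA
    C ↦ CAC

A->AAC, B->BCA, C->CAC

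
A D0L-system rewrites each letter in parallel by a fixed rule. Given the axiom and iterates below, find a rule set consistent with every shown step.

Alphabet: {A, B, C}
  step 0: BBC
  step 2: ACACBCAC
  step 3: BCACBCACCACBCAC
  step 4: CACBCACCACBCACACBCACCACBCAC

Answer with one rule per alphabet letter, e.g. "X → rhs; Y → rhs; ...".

A->BC, B->C, C->AC

  step 3 ⇒ step 4: BCACBCACCACBCAC ⇒ C·AC·BC·AC·C·AC·BC·AC·AC·BC·AC·C·AC·BC·AC
    A ↦ BC
    B ↦ C
    C ↦ AC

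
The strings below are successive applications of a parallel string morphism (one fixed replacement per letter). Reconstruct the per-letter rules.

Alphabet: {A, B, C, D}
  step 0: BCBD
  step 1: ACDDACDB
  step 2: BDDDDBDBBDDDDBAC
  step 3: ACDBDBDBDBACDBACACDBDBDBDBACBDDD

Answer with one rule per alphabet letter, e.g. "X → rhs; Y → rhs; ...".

A->BD, B->AC, C->DD, D->DB

  step 2 ⇒ step 3: BDDDDBDBBDDDDBAC ⇒ AC·DB·DB·DB·DB·AC·DB·AC·AC·DB·DB·DB·DB·AC·BD·DD
    A ↦ BD
    B ↦ AC
    C ↦ DD
    D ↦ DB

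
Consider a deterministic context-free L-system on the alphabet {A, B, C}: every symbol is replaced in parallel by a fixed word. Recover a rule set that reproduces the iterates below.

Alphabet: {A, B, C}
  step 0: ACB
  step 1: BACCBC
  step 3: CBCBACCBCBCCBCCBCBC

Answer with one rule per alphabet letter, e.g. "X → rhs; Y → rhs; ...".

  step 0 ⇒ step 1: ACB ⇒ BAC·CB·C
    A ↦ BAC
    B ↦ C
    C ↦ CB

A->BAC, B->C, C->CB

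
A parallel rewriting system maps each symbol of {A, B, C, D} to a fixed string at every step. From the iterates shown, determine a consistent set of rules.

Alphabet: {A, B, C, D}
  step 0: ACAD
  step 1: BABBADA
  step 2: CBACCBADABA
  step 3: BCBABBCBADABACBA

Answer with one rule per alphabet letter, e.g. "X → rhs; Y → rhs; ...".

A->BA, B->C, C->B, D->DA

  step 2 ⇒ step 3: CBACCBADABA ⇒ B·C·BA·B·B·C·BA·DA·BA·C·BA
    A ↦ BA
    B ↦ C
    C ↦ B
    D ↦ DA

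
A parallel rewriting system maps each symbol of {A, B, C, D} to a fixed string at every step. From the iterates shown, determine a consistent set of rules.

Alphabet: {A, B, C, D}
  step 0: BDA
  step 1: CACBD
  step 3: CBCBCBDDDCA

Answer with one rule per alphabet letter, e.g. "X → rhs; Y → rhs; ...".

A->D, B->CA, C->D, D->CB

  step 0 ⇒ step 1: BDA ⇒ CA·CB·D
    A ↦ D
    B ↦ CA
    D ↦ CB
    C ↦ D  (constrained at step 1)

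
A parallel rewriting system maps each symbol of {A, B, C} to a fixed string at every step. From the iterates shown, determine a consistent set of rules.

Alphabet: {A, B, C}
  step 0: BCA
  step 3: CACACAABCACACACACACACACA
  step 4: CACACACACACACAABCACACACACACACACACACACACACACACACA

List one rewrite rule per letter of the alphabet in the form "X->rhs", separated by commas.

  step 3 ⇒ step 4: CACACAABCACACACACACACACA ⇒ CA·CA·CA·CA·CA·CA·CA·AB·CA·CA·CA·CA·CA·CA·CA·CA·CA·CA·CA·CA·CA·CA·CA·CA
    A ↦ CA
    B ↦ AB
    C ↦ CA

A->CA, B->AB, C->CA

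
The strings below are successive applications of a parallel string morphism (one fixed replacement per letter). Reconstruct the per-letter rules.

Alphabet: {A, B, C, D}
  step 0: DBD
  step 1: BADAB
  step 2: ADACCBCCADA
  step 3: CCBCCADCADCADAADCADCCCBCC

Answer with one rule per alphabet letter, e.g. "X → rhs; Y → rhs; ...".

  step 2 ⇒ step 3: ADACCBCCADA ⇒ CC·B·CC·ADC·ADC·ADA·ADC·ADC·CC·B·CC
    A ↦ CC
    B ↦ ADA
    C ↦ ADC
    D ↦ B

A->CC, B->ADA, C->ADC, D->B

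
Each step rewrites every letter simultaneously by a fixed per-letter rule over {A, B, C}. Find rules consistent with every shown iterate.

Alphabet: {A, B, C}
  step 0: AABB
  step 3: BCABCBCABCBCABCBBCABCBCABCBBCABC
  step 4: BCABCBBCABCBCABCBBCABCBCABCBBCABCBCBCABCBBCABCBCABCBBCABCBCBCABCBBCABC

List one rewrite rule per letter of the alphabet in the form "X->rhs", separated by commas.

A->B, B->BC, C->ABC

  step 3 ⇒ step 4: BCABCBCABCBCABCBBCABCBCABCBBCABC ⇒ BC·ABC·B·BC·ABC·BC·ABC·B·BC·ABC·BC·ABC·B·BC·ABC·BC·BC·ABC·B·BC·ABC·BC·ABC·B·BC·ABC·BC·BC·ABC·B·BC·ABC
    A ↦ B
    B ↦ BC
    C ↦ ABC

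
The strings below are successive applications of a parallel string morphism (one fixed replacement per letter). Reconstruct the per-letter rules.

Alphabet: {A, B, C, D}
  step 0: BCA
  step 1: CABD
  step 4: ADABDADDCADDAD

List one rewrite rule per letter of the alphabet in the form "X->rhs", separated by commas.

  step 0 ⇒ step 1: BCA ⇒ C·AB·D
    A ↦ D
    B ↦ C
    C ↦ AB
    D ↦ AD  (constrained at step 1)

A->D, B->C, C->AB, D->AD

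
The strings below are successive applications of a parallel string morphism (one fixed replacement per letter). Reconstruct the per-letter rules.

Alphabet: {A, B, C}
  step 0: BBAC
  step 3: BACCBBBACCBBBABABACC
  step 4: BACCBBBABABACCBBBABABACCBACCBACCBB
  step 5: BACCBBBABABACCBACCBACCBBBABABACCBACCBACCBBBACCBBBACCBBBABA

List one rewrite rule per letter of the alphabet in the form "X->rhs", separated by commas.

A->CC, B->BA, C->B

  step 4 ⇒ step 5: BACCBBBABABACCBBBABABACCBACCBACCBB ⇒ BA·CC·B·B·BA·BA·BA·CC·BA·CC·BA·CC·B·B·BA·BA·BA·CC·BA·CC·BA·CC·B·B·BA·CC·B·B·BA·CC·B·B·BA·BA
    A ↦ CC
    B ↦ BA
    C ↦ B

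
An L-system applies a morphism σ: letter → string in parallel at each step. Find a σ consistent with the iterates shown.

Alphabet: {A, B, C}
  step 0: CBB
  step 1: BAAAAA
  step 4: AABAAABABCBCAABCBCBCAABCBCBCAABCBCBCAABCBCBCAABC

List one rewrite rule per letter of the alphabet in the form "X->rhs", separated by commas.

  step 0 ⇒ step 1: CBB ⇒ BA·AA·AA
    B ↦ AA
    C ↦ BA
    A ↦ BC  (constrained at step 1)

A->BC, B->AA, C->BA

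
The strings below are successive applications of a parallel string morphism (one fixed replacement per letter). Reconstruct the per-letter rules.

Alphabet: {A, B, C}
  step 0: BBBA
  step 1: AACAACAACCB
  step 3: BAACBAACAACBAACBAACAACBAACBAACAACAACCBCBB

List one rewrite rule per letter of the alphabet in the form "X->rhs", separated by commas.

A->CB, B->AAC, C->B

  step 0 ⇒ step 1: BBBA ⇒ AAC·AAC·AAC·CB
    A ↦ CB
    B ↦ AAC
    C ↦ B  (constrained at step 1)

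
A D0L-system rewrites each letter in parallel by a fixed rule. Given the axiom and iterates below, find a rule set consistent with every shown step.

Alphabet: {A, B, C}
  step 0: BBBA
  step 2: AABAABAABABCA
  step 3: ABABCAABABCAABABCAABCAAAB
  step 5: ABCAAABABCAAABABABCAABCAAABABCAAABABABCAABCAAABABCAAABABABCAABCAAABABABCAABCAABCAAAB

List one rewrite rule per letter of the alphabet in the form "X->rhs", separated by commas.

A->AB, B->CA, C->A

  step 2 ⇒ step 3: AABAABAABABCA ⇒ AB·AB·CA·AB·AB·CA·AB·AB·CA·AB·CA·A·AB
    A ↦ AB
    B ↦ CA
    C ↦ A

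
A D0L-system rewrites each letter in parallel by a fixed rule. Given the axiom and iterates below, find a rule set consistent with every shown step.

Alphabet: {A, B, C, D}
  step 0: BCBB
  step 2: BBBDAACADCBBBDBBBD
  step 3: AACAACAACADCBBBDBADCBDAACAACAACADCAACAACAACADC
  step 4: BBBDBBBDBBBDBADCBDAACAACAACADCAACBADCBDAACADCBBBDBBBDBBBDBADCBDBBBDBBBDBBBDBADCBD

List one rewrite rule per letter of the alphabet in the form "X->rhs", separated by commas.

A->B, B->AAC, C->BD, D->ADC

  step 3 ⇒ step 4: AACAACAACADCBBBDBADCBDAACAACAACADCAACAACAACADC ⇒ B·B·BD·B·B·BD·B·B·BD·B·ADC·BD·AAC·AAC·AAC·ADC·AAC·B·ADC·BD·AAC·ADC·B·B·BD·B·B·BD·B·B·BD·B·ADC·BD·B·B·BD·B·B·BD·B·B·BD·B·ADC·BD
    A ↦ B
    B ↦ AAC
    C ↦ BD
    D ↦ ADC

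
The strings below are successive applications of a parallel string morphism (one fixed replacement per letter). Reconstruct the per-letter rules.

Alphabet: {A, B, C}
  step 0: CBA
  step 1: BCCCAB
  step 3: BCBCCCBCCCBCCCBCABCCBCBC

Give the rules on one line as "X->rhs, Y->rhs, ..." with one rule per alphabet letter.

  step 0 ⇒ step 1: CBA ⇒ BC·CC·AB
    A ↦ AB
    B ↦ CC
    C ↦ BC

A->AB, B->CC, C->BC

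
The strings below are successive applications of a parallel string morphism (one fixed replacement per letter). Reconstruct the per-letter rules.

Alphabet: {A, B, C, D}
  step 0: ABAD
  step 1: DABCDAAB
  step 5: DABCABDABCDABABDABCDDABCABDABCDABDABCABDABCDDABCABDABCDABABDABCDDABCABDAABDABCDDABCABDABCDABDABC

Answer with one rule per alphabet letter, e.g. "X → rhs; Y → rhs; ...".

A->DA, B->BC, C->D, D->AB

  step 0 ⇒ step 1: ABAD ⇒ DA·BC·DA·AB
    A ↦ DA
    B ↦ BC
    D ↦ AB
    C ↦ D  (constrained at step 1)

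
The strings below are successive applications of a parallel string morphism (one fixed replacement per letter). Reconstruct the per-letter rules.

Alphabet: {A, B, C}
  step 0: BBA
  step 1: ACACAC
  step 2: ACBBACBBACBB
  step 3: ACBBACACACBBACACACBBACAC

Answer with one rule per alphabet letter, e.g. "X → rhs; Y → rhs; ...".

  step 2 ⇒ step 3: ACBBACBBACBB ⇒ AC·BB·AC·AC·AC·BB·AC·AC·AC·BB·AC·AC
    A ↦ AC
    B ↦ AC
    C ↦ BB

A->AC, B->AC, C->BB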